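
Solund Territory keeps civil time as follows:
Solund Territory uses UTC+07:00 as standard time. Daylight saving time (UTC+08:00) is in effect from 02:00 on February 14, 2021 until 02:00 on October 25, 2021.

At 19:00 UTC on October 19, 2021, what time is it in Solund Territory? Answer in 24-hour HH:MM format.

At the standard offset (UTC+07:00), 19:00 UTC + 7h = 02:00 Solund Territory standard time (rolling into the next day, 20 October 2021).
Daylight saving runs 14 February – 25 October; the standard-time date in Solund Territory, October 20, 2021, is inside that window, so Solund Territory is at UTC+08:00.
19:00 UTC + 8h = 03:00 local (rolling into the next day, 20 October 2021).

03:00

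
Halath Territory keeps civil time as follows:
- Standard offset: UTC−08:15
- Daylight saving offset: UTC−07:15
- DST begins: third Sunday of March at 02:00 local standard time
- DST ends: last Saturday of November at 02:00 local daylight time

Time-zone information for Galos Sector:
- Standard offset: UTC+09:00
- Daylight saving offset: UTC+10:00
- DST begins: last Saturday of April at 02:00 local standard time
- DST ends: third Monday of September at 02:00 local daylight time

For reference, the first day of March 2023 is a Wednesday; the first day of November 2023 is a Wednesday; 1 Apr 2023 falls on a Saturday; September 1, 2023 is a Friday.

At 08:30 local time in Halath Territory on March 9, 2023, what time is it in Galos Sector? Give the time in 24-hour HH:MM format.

01:45

1 March 2023 is a Wednesday, so the first Sunday is March 5 and the third is March 19.
1 November 2023 is a Wednesday, so Saturdays fall on 4, 11, 18, 25; the last is November 25.
March 9, 2023 is outside the daylight-saving period (19 March – 25 November), so Halath Territory is on standard time, UTC−08:15.
08:30 Halath Territory + 8h15m = 16:45 UTC.
1 April 2023 is a Saturday, so Saturdays fall on 1, 8, 15, 22, 29; the last is April 29.
1 September 2023 is a Friday, so the first Monday is September 4 and the third is September 18.
At the standard offset (UTC+09:00), 16:45 UTC + 9h = 01:45 Galos Sector standard time (rolling into the next day, 10 March 2023).
The standard-time date in Galos Sector, March 10, 2023, does not fall between 29 April and 18 September, so daylight saving is not in effect and Galos Sector is at UTC+09:00.
16:45 UTC + 9h = 01:45 Galos Sector (rolling into the next day, 10 March 2023).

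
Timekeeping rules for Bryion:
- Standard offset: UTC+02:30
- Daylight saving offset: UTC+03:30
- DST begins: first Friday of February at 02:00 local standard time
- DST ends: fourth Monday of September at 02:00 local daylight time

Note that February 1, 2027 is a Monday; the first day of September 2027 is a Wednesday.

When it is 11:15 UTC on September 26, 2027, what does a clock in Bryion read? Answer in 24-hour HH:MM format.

1 February 2027 is a Monday, so the first Friday is February 5.
1 September 2027 is a Wednesday, so the first Monday is September 6 and the fourth is September 27.
At the standard offset (UTC+02:30), 11:15 UTC + 2h30m = 13:45 Bryion standard time.
The standard-time date in Bryion, September 26, 2027, falls between 5 February and 27 September, so daylight saving is in effect and Bryion is at UTC+03:30.
11:15 UTC + 3h30m = 14:45 local.

14:45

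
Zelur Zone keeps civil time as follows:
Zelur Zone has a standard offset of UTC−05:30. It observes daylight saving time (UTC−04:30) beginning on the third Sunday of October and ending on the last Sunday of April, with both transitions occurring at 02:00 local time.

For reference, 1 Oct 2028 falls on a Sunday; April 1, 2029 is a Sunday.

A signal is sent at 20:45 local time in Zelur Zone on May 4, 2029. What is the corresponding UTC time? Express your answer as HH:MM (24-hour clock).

1 October 2028 is a Sunday, so the first Sunday is October 1 and the third is October 15.
1 April 2029 is a Sunday, so Sundays fall on 1, 8, 15, 22, 29; the last is April 29.
May 4, 2029 is outside the daylight-saving period (15 October 2028 – 29 April 2029), so Zelur Zone is on standard time, UTC−05:30.
20:45 local + 5h30m = 02:15 UTC (rolling into the next day, 5 May 2029).

02:15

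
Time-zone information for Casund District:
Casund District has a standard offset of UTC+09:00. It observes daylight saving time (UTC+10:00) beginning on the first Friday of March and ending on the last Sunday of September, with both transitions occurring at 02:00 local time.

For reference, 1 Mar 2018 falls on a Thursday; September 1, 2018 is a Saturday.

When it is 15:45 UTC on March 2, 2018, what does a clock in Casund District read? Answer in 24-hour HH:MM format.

1 March 2018 is a Thursday, so the first Friday is March 2.
1 September 2018 is a Saturday, so Sundays fall on 2, 9, 16, 23, 30; the last is September 30.
At the standard offset (UTC+09:00), 15:45 UTC + 9h = 00:45 Casund District standard time (rolling into the next day, 3 March 2018).
Daylight saving runs 2 March – 30 September; the standard-time date in Casund District, March 3, 2018, is inside that window, so Casund District is at UTC+10:00.
15:45 UTC + 10h = 01:45 local (rolling into the next day, 3 March 2018).

01:45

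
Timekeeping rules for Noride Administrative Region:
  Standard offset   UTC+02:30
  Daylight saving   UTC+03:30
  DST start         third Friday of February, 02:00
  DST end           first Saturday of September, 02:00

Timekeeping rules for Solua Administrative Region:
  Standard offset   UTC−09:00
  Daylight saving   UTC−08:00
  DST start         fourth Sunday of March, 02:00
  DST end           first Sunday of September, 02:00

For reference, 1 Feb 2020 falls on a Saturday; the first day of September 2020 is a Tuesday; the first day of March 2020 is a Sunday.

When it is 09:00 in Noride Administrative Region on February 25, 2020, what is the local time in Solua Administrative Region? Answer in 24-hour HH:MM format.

20:30

1 February 2020 is a Saturday, so the first Friday is February 7 and the third is February 21.
1 September 2020 is a Tuesday, so the first Saturday is September 5.
Daylight saving runs 21 February – 5 September; February 25, 2020 is inside that window, so Noride Administrative Region is at UTC+03:30.
09:00 Noride Administrative Region − 3h30m = 05:30 UTC.
1 March 2020 is a Sunday, so the first Sunday is March 1 and the fourth is March 22.
1 September 2020 is a Tuesday, so the first Sunday is September 6.
At the standard offset (UTC−09:00), 05:30 UTC − 9h = 20:30 Solua Administrative Region standard time (rolling into the previous day, 24 February 2020).
The standard-time date in Solua Administrative Region, February 24, 2020, does not fall between 22 March and 6 September, so daylight saving is not in effect and Solua Administrative Region is at UTC−09:00.
05:30 UTC − 9h = 20:30 Solua Administrative Region (rolling into the previous day, 24 February 2020).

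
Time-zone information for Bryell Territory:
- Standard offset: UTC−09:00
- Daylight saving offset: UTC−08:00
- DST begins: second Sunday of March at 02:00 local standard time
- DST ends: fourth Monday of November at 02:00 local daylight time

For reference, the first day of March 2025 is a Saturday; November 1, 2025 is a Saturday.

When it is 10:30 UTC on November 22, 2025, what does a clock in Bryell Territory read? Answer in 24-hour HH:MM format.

1 March 2025 is a Saturday, so the first Sunday is March 2 and the second is March 9.
1 November 2025 is a Saturday, so the first Monday is November 3 and the fourth is November 24.
At the standard offset (UTC−09:00), 10:30 UTC − 9h = 01:30 Bryell Territory standard time.
Daylight saving runs 9 March – 24 November; the standard-time date in Bryell Territory, November 22, 2025, is inside that window, so Bryell Territory is at UTC−08:00.
10:30 UTC − 8h = 02:30 local.

02:30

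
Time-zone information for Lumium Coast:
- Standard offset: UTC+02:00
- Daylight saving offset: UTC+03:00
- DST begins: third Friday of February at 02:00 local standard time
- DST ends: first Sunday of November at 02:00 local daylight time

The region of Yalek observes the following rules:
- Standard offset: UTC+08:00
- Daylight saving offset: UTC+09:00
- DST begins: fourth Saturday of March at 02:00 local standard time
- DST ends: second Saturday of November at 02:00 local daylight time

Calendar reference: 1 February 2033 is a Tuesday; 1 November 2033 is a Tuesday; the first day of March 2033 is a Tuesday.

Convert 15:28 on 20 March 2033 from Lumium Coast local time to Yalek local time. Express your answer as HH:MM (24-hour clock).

1 February 2033 is a Tuesday, so the first Friday is February 4 and the third is February 18.
1 November 2033 is a Tuesday, so the first Sunday is November 6.
20 March 2033 falls between 18 February and 6 November, so daylight saving is in effect and Lumium Coast is at UTC+03:00.
15:28 Lumium Coast − 3h = 12:28 UTC.
1 March 2033 is a Tuesday, so the first Saturday is March 5 and the fourth is March 26.
1 November 2033 is a Tuesday, so the first Saturday is November 5 and the second is November 12.
At the standard offset (UTC+08:00), 12:28 UTC + 8h = 20:28 Yalek standard time.
Daylight saving runs 26 March – 12 November; the standard-time date in Yalek, 20 March 2033, is outside that window, so Yalek is on standard time at UTC+08:00.
12:28 UTC + 8h = 20:28 Yalek.

20:28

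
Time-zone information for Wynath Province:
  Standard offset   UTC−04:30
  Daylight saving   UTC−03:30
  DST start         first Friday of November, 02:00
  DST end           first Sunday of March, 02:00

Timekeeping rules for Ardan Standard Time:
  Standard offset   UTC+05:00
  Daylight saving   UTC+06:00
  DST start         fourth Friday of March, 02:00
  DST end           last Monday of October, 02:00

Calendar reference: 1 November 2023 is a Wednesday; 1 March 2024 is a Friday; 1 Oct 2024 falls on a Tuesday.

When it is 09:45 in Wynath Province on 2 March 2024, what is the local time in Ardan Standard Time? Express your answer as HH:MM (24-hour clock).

18:15

1 November 2023 is a Wednesday, so the first Friday is November 3.
1 March 2024 is a Friday, so the first Sunday is March 3.
2 March 2024 falls between 3 November 2023 and 3 March 2024, so daylight saving is in effect and Wynath Province is at UTC−03:30.
09:45 Wynath Province + 3h30m = 13:15 UTC.
1 March 2024 is a Friday, so the first Friday is March 1 and the fourth is March 22.
1 October 2024 is a Tuesday, so Mondays fall on 7, 14, 21, 28; the last is October 28.
At the standard offset (UTC+05:00), 13:15 UTC + 5h = 18:15 Ardan Standard Time standard time.
The standard-time date in Ardan Standard Time, 2 March 2024, is outside the daylight-saving period (22 March – 28 October), so Ardan Standard Time is on standard time, UTC+05:00.
13:15 UTC + 5h = 18:15 Ardan Standard Time.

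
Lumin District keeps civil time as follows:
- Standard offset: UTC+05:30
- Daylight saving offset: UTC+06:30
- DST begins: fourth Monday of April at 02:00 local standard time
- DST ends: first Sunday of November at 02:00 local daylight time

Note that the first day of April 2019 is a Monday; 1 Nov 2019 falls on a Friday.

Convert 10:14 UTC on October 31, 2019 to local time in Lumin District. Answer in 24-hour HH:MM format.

1 April 2019 is a Monday, so the first Monday is April 1 and the fourth is April 22.
1 November 2019 is a Friday, so the first Sunday is November 3.
At the standard offset (UTC+05:30), 10:14 UTC + 5h30m = 15:44 Lumin District standard time.
Daylight saving runs 22 April – 3 November; the standard-time date in Lumin District, October 31, 2019, is inside that window, so Lumin District is at UTC+06:30.
10:14 UTC + 6h30m = 16:44 local.

16:44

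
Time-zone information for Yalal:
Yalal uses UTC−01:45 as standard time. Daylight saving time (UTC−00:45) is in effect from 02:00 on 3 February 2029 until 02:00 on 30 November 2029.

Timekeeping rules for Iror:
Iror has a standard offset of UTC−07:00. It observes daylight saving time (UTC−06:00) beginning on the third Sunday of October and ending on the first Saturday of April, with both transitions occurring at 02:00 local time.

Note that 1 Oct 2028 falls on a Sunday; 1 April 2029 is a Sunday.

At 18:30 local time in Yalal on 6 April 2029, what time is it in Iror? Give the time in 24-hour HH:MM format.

6 April 2029 lies within the daylight-saving period (3 February – 30 November), so Yalal is on daylight time, UTC−00:45.
18:30 Yalal + 0h45m = 19:15 UTC.
1 October 2028 is a Sunday, so the first Sunday is October 1 and the third is October 15.
1 April 2029 is a Sunday, so the first Saturday is April 7.
At the standard offset (UTC−07:00), 19:15 UTC − 7h = 12:15 Iror standard time.
Daylight saving runs 15 October 2028 – 7 April 2029; the standard-time date in Iror, 6 April 2029, is inside that window, so Iror is at UTC−06:00.
19:15 UTC − 6h = 13:15 Iror.

13:15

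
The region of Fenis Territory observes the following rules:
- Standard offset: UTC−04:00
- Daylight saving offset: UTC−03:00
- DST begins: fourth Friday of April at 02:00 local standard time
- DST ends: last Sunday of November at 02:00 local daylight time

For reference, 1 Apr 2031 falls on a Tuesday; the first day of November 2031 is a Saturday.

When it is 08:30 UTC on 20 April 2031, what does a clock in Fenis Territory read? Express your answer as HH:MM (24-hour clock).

04:30

1 April 2031 is a Tuesday, so the first Friday is April 4 and the fourth is April 25.
1 November 2031 is a Saturday, so Sundays fall on 2, 9, 16, 23, 30; the last is November 30.
At the standard offset (UTC−04:00), 08:30 UTC − 4h = 04:30 Fenis Territory standard time.
Daylight saving runs 25 April – 30 November; the standard-time date in Fenis Territory, 20 April 2031, is outside that window, so Fenis Territory is on standard time at UTC−04:00.
08:30 UTC − 4h = 04:30 local.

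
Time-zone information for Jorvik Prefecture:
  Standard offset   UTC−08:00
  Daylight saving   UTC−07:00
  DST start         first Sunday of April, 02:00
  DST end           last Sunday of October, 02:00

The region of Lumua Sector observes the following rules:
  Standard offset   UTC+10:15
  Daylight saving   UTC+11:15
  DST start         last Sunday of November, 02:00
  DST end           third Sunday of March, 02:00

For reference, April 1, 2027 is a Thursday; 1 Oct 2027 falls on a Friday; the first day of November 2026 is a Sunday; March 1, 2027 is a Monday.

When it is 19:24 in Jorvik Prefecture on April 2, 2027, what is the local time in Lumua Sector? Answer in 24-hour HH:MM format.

13:39

1 April 2027 is a Thursday, so the first Sunday is April 4.
1 October 2027 is a Friday, so Sundays fall on 3, 10, 17, 24, 31; the last is October 31.
Daylight saving runs 4 April – 31 October; April 2, 2027 is outside that window, so Jorvik Prefecture is on standard time at UTC−08:00.
19:24 Jorvik Prefecture + 8h = 03:24 UTC (rolling into the next day, 3 April 2027).
1 November 2026 is a Sunday, so Sundays fall on 1, 8, 15, 22, 29; the last is November 29.
1 March 2027 is a Monday, so the first Sunday is March 7 and the third is March 21.
At the standard offset (UTC+10:15), 03:24 UTC + 10h15m = 13:39 Lumua Sector standard time.
The standard-time date in Lumua Sector, April 3, 2027, is outside the daylight-saving period (29 November 2026 – 21 March 2027), so Lumua Sector is on standard time, UTC+10:15.
03:24 UTC + 10h15m = 13:39 Lumua Sector.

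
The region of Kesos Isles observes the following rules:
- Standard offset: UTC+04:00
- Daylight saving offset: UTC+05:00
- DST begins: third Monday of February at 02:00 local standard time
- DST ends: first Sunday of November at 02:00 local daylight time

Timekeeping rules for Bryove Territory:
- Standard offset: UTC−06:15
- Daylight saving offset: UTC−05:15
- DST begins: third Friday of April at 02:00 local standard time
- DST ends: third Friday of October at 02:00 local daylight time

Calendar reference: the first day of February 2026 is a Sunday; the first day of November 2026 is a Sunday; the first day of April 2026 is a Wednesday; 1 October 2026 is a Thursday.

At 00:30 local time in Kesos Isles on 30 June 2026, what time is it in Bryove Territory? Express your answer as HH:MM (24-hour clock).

1 February 2026 is a Sunday, so the first Monday is February 2 and the third is February 16.
1 November 2026 is a Sunday, so the first Sunday is November 1.
30 June 2026 lies within the daylight-saving period (16 February – 1 November), so Kesos Isles is on daylight time, UTC+05:00.
00:30 Kesos Isles − 5h = 19:30 UTC (rolling into the previous day, 29 June 2026).
1 April 2026 is a Wednesday, so the first Friday is April 3 and the third is April 17.
1 October 2026 is a Thursday, so the first Friday is October 2 and the third is October 16.
At the standard offset (UTC−06:15), 19:30 UTC − 6h15m = 13:15 Bryove Territory standard time.
Daylight saving runs 17 April – 16 October; the standard-time date in Bryove Territory, 29 June 2026, is inside that window, so Bryove Territory is at UTC−05:15.
19:30 UTC − 5h15m = 14:15 Bryove Territory.

14:15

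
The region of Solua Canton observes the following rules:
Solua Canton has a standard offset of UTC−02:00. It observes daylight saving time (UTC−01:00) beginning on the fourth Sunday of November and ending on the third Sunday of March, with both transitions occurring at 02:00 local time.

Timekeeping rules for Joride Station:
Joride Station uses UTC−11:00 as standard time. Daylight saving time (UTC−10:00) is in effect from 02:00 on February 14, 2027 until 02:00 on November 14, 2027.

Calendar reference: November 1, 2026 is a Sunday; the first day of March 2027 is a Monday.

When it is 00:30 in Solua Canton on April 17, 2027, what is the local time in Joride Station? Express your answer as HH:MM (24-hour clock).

16:30

1 November 2026 is a Sunday, so the first Sunday is November 1 and the fourth is November 22.
1 March 2027 is a Monday, so the first Sunday is March 7 and the third is March 21.
Daylight saving runs 22 November 2026 – 21 March 2027; April 17, 2027 is outside that window, so Solua Canton is on standard time at UTC−02:00.
00:30 Solua Canton + 2h = 02:30 UTC.
At the standard offset (UTC−11:00), 02:30 UTC − 11h = 15:30 Joride Station standard time (rolling into the previous day, 16 April 2027).
The standard-time date in Joride Station, April 16, 2027, lies within the daylight-saving period (14 February – 14 November), so Joride Station is on daylight time, UTC−10:00.
02:30 UTC − 10h = 16:30 Joride Station (rolling into the previous day, 16 April 2027).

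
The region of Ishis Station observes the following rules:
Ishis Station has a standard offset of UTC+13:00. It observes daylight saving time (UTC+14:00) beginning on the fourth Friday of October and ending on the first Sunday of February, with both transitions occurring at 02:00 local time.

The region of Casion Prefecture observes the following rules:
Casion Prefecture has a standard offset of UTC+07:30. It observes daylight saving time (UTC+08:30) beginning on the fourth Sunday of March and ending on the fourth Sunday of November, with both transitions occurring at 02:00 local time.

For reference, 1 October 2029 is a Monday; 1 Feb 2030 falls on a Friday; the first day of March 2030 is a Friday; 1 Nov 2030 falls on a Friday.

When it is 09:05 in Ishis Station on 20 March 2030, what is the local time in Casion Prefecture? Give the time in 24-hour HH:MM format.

1 October 2029 is a Monday, so the first Friday is October 5 and the fourth is October 26.
1 February 2030 is a Friday, so the first Sunday is February 3.
Daylight saving runs 26 October 2029 – 3 February 2030; 20 March 2030 is outside that window, so Ishis Station is on standard time at UTC+13:00.
09:05 Ishis Station − 13h = 20:05 UTC (rolling into the previous day, 19 March 2030).
1 March 2030 is a Friday, so the first Sunday is March 3 and the fourth is March 24.
1 November 2030 is a Friday, so the first Sunday is November 3 and the fourth is November 24.
At the standard offset (UTC+07:30), 20:05 UTC + 7h30m = 03:35 Casion Prefecture standard time (rolling into the next day, 20 March 2030).
The standard-time date in Casion Prefecture, 20 March 2030, does not fall between 24 March and 24 November, so daylight saving is not in effect and Casion Prefecture is at UTC+07:30.
20:05 UTC + 7h30m = 03:35 Casion Prefecture (rolling into the next day, 20 March 2030).

03:35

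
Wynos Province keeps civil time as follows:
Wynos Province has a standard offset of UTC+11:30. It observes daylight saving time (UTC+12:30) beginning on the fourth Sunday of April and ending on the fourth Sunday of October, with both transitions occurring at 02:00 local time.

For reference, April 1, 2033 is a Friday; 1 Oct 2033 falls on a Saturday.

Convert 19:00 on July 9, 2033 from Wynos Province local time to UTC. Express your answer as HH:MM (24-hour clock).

06:30

1 April 2033 is a Friday, so the first Sunday is April 3 and the fourth is April 24.
1 October 2033 is a Saturday, so the first Sunday is October 2 and the fourth is October 23.
Daylight saving runs 24 April – 23 October; July 9, 2033 is inside that window, so Wynos Province is at UTC+12:30.
19:00 local − 12h30m = 06:30 UTC.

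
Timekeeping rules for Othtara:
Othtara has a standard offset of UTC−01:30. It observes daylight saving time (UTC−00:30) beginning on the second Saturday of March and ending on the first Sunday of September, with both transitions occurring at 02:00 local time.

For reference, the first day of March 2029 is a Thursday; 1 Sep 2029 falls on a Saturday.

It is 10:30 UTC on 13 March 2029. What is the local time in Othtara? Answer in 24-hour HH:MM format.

10:00

1 March 2029 is a Thursday, so the first Saturday is March 3 and the second is March 10.
1 September 2029 is a Saturday, so the first Sunday is September 2.
At the standard offset (UTC−01:30), 10:30 UTC − 1h30m = 09:00 Othtara standard time.
The standard-time date in Othtara, 13 March 2029, lies within the daylight-saving period (10 March – 2 September), so Othtara is on daylight time, UTC−00:30.
10:30 UTC − 0h30m = 10:00 local.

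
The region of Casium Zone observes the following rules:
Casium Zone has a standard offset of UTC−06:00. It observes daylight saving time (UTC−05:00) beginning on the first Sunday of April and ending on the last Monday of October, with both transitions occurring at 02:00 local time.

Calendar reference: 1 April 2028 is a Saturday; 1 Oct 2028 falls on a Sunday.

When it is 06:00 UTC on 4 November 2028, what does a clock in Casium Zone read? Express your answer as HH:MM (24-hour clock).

00:00

1 April 2028 is a Saturday, so the first Sunday is April 2.
1 October 2028 is a Sunday, so Mondays fall on 2, 9, 16, 23, 30; the last is October 30.
At the standard offset (UTC−06:00), 06:00 UTC − 6h = 00:00 Casium Zone standard time.
The standard-time date in Casium Zone, 4 November 2028, is outside the daylight-saving period (2 April – 30 October), so Casium Zone is on standard time, UTC−06:00.
06:00 UTC − 6h = 00:00 local.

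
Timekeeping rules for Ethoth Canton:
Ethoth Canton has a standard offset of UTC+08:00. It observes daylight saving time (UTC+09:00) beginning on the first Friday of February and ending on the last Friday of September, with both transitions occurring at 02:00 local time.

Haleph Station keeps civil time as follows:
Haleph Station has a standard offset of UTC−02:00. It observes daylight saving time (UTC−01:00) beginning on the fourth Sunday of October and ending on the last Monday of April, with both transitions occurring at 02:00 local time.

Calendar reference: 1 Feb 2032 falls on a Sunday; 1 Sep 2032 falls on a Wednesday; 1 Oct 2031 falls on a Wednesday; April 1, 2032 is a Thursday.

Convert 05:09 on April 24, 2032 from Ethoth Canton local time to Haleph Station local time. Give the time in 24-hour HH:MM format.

19:09

1 February 2032 is a Sunday, so the first Friday is February 6.
1 September 2032 is a Wednesday, so Fridays fall on 3, 10, 17, 24; the last is September 24.
April 24, 2032 lies within the daylight-saving period (6 February – 24 September), so Ethoth Canton is on daylight time, UTC+09:00.
05:09 Ethoth Canton − 9h = 20:09 UTC (rolling into the previous day, 23 April 2032).
1 October 2031 is a Wednesday, so the first Sunday is October 5 and the fourth is October 26.
1 April 2032 is a Thursday, so Mondays fall on 5, 12, 19, 26; the last is April 26.
At the standard offset (UTC−02:00), 20:09 UTC − 2h = 18:09 Haleph Station standard time.
Daylight saving runs 26 October 2031 – 26 April 2032; the standard-time date in Haleph Station, April 23, 2032, is inside that window, so Haleph Station is at UTC−01:00.
20:09 UTC − 1h = 19:09 Haleph Station.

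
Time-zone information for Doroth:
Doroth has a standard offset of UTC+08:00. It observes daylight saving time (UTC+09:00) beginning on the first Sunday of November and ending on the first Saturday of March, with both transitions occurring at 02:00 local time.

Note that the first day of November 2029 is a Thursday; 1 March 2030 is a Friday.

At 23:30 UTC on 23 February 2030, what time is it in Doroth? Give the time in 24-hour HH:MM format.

08:30

1 November 2029 is a Thursday, so the first Sunday is November 4.
1 March 2030 is a Friday, so the first Saturday is March 2.
At the standard offset (UTC+08:00), 23:30 UTC + 8h = 07:30 Doroth standard time (rolling into the next day, 24 February 2030).
The standard-time date in Doroth, 24 February 2030, lies within the daylight-saving period (4 November 2029 – 2 March 2030), so Doroth is on daylight time, UTC+09:00.
23:30 UTC + 9h = 08:30 local (rolling into the next day, 24 February 2030).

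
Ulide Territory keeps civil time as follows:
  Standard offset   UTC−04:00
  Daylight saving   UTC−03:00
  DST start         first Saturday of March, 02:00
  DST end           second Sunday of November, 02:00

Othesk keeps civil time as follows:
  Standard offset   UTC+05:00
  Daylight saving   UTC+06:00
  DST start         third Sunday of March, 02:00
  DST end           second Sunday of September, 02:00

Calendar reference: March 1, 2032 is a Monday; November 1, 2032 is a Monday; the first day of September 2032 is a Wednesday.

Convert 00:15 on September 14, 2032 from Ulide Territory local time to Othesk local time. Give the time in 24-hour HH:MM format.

1 March 2032 is a Monday, so the first Saturday is March 6.
1 November 2032 is a Monday, so the first Sunday is November 7 and the second is November 14.
Daylight saving runs 6 March – 14 November; September 14, 2032 is inside that window, so Ulide Territory is at UTC−03:00.
00:15 Ulide Territory + 3h = 03:15 UTC.
1 March 2032 is a Monday, so the first Sunday is March 7 and the third is March 21.
1 September 2032 is a Wednesday, so the first Sunday is September 5 and the second is September 12.
At the standard offset (UTC+05:00), 03:15 UTC + 5h = 08:15 Othesk standard time.
Daylight saving runs 21 March – 12 September; the standard-time date in Othesk, September 14, 2032, is outside that window, so Othesk is on standard time at UTC+05:00.
03:15 UTC + 5h = 08:15 Othesk.

08:15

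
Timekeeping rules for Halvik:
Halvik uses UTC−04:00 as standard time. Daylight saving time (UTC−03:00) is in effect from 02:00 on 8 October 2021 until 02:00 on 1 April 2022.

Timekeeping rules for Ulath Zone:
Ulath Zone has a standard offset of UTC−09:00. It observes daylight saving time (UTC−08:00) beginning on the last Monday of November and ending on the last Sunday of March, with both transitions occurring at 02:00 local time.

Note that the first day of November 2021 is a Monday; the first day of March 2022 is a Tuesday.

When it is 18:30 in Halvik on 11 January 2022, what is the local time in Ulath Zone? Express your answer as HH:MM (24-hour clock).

13:30

Daylight saving runs 8 October 2021 – 1 April 2022; 11 January 2022 is inside that window, so Halvik is at UTC−03:00.
18:30 Halvik + 3h = 21:30 UTC.
1 November 2021 is a Monday, so Mondays fall on 1, 8, 15, 22, 29; the last is November 29.
1 March 2022 is a Tuesday, so Sundays fall on 6, 13, 20, 27; the last is March 27.
At the standard offset (UTC−09:00), 21:30 UTC − 9h = 12:30 Ulath Zone standard time.
The standard-time date in Ulath Zone, 11 January 2022, falls between 29 November 2021 and 27 March 2022, so daylight saving is in effect and Ulath Zone is at UTC−08:00.
21:30 UTC − 8h = 13:30 Ulath Zone.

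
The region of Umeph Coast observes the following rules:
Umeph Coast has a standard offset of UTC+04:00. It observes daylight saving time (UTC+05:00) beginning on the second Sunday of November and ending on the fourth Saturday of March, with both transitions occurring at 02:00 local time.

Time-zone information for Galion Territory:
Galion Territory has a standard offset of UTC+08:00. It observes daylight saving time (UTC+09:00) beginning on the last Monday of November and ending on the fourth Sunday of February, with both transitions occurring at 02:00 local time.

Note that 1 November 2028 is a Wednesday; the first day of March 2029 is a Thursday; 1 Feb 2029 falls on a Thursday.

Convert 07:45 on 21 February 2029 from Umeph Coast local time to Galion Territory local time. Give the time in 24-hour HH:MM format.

11:45

1 November 2028 is a Wednesday, so the first Sunday is November 5 and the second is November 12.
1 March 2029 is a Thursday, so the first Saturday is March 3 and the fourth is March 24.
21 February 2029 lies within the daylight-saving period (12 November 2028 – 24 March 2029), so Umeph Coast is on daylight time, UTC+05:00.
07:45 Umeph Coast − 5h = 02:45 UTC.
1 November 2028 is a Wednesday, so Mondays fall on 6, 13, 20, 27; the last is November 27.
1 February 2029 is a Thursday, so the first Sunday is February 4 and the fourth is February 25.
At the standard offset (UTC+08:00), 02:45 UTC + 8h = 10:45 Galion Territory standard time.
The standard-time date in Galion Territory, 21 February 2029, lies within the daylight-saving period (27 November 2028 – 25 February 2029), so Galion Territory is on daylight time, UTC+09:00.
02:45 UTC + 9h = 11:45 Galion Territory.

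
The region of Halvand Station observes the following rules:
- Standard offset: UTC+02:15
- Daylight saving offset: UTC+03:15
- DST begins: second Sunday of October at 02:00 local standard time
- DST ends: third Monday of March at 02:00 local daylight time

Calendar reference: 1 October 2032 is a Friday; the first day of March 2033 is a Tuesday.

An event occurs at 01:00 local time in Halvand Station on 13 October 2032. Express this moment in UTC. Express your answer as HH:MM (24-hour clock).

1 October 2032 is a Friday, so the first Sunday is October 3 and the second is October 10.
1 March 2033 is a Tuesday, so the first Monday is March 7 and the third is March 21.
13 October 2032 lies within the daylight-saving period (10 October 2032 – 21 March 2033), so Halvand Station is on daylight time, UTC+03:15.
01:00 local − 3h15m = 21:45 UTC (rolling into the previous day, 12 October 2032).

21:45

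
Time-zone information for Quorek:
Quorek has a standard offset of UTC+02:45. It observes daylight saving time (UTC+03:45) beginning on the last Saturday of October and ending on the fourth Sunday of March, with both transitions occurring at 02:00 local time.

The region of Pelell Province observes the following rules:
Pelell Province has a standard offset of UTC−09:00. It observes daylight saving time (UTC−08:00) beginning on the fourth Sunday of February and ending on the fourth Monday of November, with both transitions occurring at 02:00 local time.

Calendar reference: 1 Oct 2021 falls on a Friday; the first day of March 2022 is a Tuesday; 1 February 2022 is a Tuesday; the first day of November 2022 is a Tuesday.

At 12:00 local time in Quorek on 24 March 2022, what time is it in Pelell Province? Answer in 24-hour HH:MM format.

1 October 2021 is a Friday, so Saturdays fall on 2, 9, 16, 23, 30; the last is October 30.
1 March 2022 is a Tuesday, so the first Sunday is March 6 and the fourth is March 27.
24 March 2022 lies within the daylight-saving period (30 October 2021 – 27 March 2022), so Quorek is on daylight time, UTC+03:45.
12:00 Quorek − 3h45m = 08:15 UTC.
1 February 2022 is a Tuesday, so the first Sunday is February 6 and the fourth is February 27.
1 November 2022 is a Tuesday, so the first Monday is November 7 and the fourth is November 28.
At the standard offset (UTC−09:00), 08:15 UTC − 9h = 23:15 Pelell Province standard time (rolling into the previous day, 23 March 2022).
The standard-time date in Pelell Province, 23 March 2022, falls between 27 February and 28 November, so daylight saving is in effect and Pelell Province is at UTC−08:00.
08:15 UTC − 8h = 00:15 Pelell Province.

00:15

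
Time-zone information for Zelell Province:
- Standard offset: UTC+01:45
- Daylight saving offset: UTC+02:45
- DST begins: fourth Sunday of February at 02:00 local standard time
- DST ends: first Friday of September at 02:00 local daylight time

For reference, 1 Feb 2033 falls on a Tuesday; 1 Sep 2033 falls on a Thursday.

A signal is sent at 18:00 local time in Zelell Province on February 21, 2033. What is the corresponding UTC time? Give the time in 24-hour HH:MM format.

16:15

1 February 2033 is a Tuesday, so the first Sunday is February 6 and the fourth is February 27.
1 September 2033 is a Thursday, so the first Friday is September 2.
February 21, 2033 does not fall between 27 February and 2 September, so daylight saving is not in effect and Zelell Province is at UTC+01:45.
18:00 local − 1h45m = 16:15 UTC.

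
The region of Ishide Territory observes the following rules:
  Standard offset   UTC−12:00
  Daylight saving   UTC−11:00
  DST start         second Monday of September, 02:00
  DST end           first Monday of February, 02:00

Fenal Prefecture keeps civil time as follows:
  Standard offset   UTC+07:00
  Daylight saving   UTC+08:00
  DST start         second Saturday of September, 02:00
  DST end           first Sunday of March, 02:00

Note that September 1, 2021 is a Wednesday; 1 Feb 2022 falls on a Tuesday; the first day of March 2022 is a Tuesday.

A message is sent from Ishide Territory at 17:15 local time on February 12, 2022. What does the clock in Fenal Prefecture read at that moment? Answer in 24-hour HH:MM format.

13:15

1 September 2021 is a Wednesday, so the first Monday is September 6 and the second is September 13.
1 February 2022 is a Tuesday, so the first Monday is February 7.
February 12, 2022 is outside the daylight-saving period (13 September 2021 – 7 February 2022), so Ishide Territory is on standard time, UTC−12:00.
17:15 Ishide Territory + 12h = 05:15 UTC (rolling into the next day, 13 February 2022).
1 September 2021 is a Wednesday, so the first Saturday is September 4 and the second is September 11.
1 March 2022 is a Tuesday, so the first Sunday is March 6.
At the standard offset (UTC+07:00), 05:15 UTC + 7h = 12:15 Fenal Prefecture standard time.
The standard-time date in Fenal Prefecture, February 13, 2022, lies within the daylight-saving period (11 September 2021 – 6 March 2022), so Fenal Prefecture is on daylight time, UTC+08:00.
05:15 UTC + 8h = 13:15 Fenal Prefecture.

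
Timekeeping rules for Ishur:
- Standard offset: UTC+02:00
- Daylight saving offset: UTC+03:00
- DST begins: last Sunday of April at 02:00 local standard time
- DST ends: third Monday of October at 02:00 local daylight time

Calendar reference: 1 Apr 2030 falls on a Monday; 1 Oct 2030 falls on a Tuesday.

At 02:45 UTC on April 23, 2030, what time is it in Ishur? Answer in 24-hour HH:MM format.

04:45

1 April 2030 is a Monday, so Sundays fall on 7, 14, 21, 28; the last is April 28.
1 October 2030 is a Tuesday, so the first Monday is October 7 and the third is October 21.
At the standard offset (UTC+02:00), 02:45 UTC + 2h = 04:45 Ishur standard time.
The standard-time date in Ishur, April 23, 2030, is outside the daylight-saving period (28 April – 21 October), so Ishur is on standard time, UTC+02:00.
02:45 UTC + 2h = 04:45 local.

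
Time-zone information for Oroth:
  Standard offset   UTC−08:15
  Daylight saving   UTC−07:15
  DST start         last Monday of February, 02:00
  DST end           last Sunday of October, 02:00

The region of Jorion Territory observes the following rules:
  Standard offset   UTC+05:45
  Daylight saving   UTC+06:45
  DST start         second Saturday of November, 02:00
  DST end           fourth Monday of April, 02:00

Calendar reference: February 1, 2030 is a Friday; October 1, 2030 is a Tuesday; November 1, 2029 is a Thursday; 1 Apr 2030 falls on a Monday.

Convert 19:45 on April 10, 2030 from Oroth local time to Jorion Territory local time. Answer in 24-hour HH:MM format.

1 February 2030 is a Friday, so Mondays fall on 4, 11, 18, 25; the last is February 25.
1 October 2030 is a Tuesday, so Sundays fall on 6, 13, 20, 27; the last is October 27.
April 10, 2030 falls between 25 February and 27 October, so daylight saving is in effect and Oroth is at UTC−07:15.
19:45 Oroth + 7h15m = 03:00 UTC (rolling into the next day, 11 April 2030).
1 November 2029 is a Thursday, so the first Saturday is November 3 and the second is November 10.
1 April 2030 is a Monday, so the first Monday is April 1 and the fourth is April 22.
At the standard offset (UTC+05:45), 03:00 UTC + 5h45m = 08:45 Jorion Territory standard time.
The standard-time date in Jorion Territory, April 11, 2030, falls between 10 November 2029 and 22 April 2030, so daylight saving is in effect and Jorion Territory is at UTC+06:45.
03:00 UTC + 6h45m = 09:45 Jorion Territory.

09:45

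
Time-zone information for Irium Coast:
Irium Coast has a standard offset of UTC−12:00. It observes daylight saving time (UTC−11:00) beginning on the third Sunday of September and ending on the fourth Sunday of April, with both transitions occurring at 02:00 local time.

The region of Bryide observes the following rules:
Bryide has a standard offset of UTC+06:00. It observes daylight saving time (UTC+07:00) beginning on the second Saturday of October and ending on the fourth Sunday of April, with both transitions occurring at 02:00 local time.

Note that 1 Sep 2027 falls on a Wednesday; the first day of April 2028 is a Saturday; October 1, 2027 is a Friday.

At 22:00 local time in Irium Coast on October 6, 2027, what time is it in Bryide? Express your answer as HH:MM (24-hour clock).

1 September 2027 is a Wednesday, so the first Sunday is September 5 and the third is September 19.
1 April 2028 is a Saturday, so the first Sunday is April 2 and the fourth is April 23.
October 6, 2027 lies within the daylight-saving period (19 September 2027 – 23 April 2028), so Irium Coast is on daylight time, UTC−11:00.
22:00 Irium Coast + 11h = 09:00 UTC (rolling into the next day, 7 October 2027).
1 October 2027 is a Friday, so the first Saturday is October 2 and the second is October 9.
1 April 2028 is a Saturday, so the first Sunday is April 2 and the fourth is April 23.
At the standard offset (UTC+06:00), 09:00 UTC + 6h = 15:00 Bryide standard time.
The standard-time date in Bryide, October 7, 2027, does not fall between 9 October 2027 and 23 April 2028, so daylight saving is not in effect and Bryide is at UTC+06:00.
09:00 UTC + 6h = 15:00 Bryide.

15:00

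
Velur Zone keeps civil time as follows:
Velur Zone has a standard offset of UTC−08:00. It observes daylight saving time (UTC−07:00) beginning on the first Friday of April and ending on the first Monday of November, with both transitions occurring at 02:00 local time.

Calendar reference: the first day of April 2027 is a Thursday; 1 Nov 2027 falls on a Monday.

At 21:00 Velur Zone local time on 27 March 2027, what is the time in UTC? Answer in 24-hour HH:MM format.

1 April 2027 is a Thursday, so the first Friday is April 2.
1 November 2027 is a Monday, so the first Monday is November 1.
27 March 2027 does not fall between 2 April and 1 November, so daylight saving is not in effect and Velur Zone is at UTC−08:00.
21:00 local + 8h = 05:00 UTC (rolling into the next day, 28 March 2027).

05:00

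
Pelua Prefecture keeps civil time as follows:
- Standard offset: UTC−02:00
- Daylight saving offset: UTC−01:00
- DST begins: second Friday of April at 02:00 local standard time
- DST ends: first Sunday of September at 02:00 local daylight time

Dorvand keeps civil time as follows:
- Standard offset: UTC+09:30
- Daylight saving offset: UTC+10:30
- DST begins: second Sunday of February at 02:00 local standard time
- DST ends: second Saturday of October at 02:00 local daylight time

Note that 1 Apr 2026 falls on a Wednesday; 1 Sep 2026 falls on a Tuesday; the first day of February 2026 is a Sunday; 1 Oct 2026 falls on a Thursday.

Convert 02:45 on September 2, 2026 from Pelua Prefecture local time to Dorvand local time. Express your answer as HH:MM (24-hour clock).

14:15

1 April 2026 is a Wednesday, so the first Friday is April 3 and the second is April 10.
1 September 2026 is a Tuesday, so the first Sunday is September 6.
Daylight saving runs 10 April – 6 September; September 2, 2026 is inside that window, so Pelua Prefecture is at UTC−01:00.
02:45 Pelua Prefecture + 1h = 03:45 UTC.
1 February 2026 is a Sunday, so the first Sunday is February 1 and the second is February 8.
1 October 2026 is a Thursday, so the first Saturday is October 3 and the second is October 10.
At the standard offset (UTC+09:30), 03:45 UTC + 9h30m = 13:15 Dorvand standard time.
Daylight saving runs 8 February – 10 October; the standard-time date in Dorvand, September 2, 2026, is inside that window, so Dorvand is at UTC+10:30.
03:45 UTC + 10h30m = 14:15 Dorvand.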